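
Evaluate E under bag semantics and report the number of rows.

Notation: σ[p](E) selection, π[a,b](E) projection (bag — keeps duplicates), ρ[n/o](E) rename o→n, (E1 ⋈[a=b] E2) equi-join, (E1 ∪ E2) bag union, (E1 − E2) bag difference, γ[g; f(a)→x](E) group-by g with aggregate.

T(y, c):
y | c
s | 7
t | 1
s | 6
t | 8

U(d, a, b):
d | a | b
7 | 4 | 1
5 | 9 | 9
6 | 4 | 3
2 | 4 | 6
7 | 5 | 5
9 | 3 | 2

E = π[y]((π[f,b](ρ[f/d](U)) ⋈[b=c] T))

Subexpression sizes:
  U → 6
  ρ[f/d](U) → 6
  π[f,b](ρ[f/d](U)) → 6
  T → 4
  (π[f,b](ρ[f/d](U)) ⋈[b=c] T) → 2
  π[y]((π[f,b](ρ[f/d](U)) ⋈[b=c] T)) → 2

|E| = 2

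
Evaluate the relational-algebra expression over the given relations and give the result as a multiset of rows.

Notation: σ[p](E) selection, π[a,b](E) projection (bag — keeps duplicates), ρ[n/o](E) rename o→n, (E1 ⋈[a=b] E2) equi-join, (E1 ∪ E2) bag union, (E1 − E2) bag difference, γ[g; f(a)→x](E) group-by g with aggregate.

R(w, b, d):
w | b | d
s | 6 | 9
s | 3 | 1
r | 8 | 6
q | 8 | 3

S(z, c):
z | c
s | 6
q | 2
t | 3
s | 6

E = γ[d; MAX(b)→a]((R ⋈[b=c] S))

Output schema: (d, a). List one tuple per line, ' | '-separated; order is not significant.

Per-node cardinality:
  R → 4
  S → 4
  (R ⋈[b=c] S) → 3
  γ[d; MAX(b)→a]((R ⋈[b=c] S)) → 2

== RESULT ==
d | a
1 | 3
9 | 6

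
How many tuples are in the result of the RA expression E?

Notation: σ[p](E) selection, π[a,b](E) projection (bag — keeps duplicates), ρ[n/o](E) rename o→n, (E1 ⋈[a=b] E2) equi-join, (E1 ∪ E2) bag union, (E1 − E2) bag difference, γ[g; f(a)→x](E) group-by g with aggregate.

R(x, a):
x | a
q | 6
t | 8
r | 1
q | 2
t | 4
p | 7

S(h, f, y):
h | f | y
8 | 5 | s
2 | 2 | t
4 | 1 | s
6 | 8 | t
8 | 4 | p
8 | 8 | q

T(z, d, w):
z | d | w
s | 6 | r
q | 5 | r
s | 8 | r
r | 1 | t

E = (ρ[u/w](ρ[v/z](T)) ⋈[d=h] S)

Row counts bottom-up:
  T → 4
  ρ[v/z](T) → 4
  ρ[u/w](ρ[v/z](T)) → 4
  S → 6
  (ρ[u/w](ρ[v/z](T)) ⋈[d=h] S) → 4

|E| = 4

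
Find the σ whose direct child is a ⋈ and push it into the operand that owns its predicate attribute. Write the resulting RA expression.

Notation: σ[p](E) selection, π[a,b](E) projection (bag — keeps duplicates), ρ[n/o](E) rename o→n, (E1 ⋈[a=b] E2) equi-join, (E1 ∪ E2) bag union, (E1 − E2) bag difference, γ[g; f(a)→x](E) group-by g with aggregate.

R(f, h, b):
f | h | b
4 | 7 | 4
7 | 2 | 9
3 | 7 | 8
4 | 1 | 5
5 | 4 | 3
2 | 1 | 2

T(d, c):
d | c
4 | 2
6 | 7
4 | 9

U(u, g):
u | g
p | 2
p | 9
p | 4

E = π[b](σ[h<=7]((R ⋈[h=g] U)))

σ filters on h, owned by the left side.
E' = π[b]((σ[h<=7](R) ⋈[h=g] U))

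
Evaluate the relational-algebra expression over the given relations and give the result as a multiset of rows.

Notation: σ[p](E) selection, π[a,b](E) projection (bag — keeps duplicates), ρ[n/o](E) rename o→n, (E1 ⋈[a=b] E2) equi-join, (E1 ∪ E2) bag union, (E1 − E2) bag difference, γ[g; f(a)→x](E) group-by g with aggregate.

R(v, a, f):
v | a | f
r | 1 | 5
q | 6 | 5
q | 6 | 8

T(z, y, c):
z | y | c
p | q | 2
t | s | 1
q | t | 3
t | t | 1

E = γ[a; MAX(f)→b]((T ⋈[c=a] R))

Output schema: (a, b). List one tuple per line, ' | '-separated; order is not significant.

Subexpression sizes:
  T → 4
  R → 3
  (T ⋈[c=a] R) → 2
  γ[a; MAX(f)→b]((T ⋈[c=a] R)) → 1

== RESULT ==
a | b
1 | 5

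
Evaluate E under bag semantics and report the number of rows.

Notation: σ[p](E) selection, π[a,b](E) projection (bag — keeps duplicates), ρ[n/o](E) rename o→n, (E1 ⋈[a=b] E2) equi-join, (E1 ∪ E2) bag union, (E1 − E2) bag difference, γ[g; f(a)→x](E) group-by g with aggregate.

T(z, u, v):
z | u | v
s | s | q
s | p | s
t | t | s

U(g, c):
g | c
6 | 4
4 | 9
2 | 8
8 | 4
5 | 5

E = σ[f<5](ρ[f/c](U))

Per-node cardinality:
  U → 5
  ρ[f/c](U) → 5
  σ[f<5](ρ[f/c](U)) → 2

|E| = 2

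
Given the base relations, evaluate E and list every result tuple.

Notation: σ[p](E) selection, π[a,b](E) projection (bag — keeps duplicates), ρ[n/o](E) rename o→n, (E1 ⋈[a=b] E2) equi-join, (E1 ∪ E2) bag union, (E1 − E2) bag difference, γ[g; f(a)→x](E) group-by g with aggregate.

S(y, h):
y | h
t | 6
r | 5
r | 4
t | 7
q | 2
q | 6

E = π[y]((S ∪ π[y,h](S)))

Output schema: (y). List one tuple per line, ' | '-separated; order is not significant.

Stepwise |·|:
  S → 6
  S → 6
  π[y,h](S) → 6
  (S ∪ π[y,h](S)) → 12
  π[y]((S ∪ π[y,h](S))) → 12

== RESULT ==
y
q
q
q
q
r
r
r
r
t
t
t
t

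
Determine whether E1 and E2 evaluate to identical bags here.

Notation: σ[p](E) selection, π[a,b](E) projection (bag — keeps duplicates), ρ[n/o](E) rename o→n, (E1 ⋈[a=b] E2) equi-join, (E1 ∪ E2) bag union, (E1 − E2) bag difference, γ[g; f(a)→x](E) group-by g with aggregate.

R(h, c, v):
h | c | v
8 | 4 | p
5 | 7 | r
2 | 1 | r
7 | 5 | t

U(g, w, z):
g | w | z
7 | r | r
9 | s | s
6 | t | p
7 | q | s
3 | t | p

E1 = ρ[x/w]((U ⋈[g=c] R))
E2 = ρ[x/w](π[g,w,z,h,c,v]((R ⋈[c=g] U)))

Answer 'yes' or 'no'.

E1 per-node cardinality:
  U → 5
  R → 4
  (U ⋈[g=c] R) → 2
  ρ[x/w]((U ⋈[g=c] R)) → 2
E2 per-node cardinality:
  R → 4
  U → 5
  (R ⋈[c=g] U) → 2
  π[g,w,z,h,c,v]((R ⋈[c=g] U)) → 2
  ρ[x/w](π[g,w,z,h,c,v]((R ⋈[c=g] U))) → 2

E1 and E2 produce the same multiset:
g | x | z | h | c | v
7 | q | s | 5 | 7 | r
7 | r | r | 5 | 7 | r

yes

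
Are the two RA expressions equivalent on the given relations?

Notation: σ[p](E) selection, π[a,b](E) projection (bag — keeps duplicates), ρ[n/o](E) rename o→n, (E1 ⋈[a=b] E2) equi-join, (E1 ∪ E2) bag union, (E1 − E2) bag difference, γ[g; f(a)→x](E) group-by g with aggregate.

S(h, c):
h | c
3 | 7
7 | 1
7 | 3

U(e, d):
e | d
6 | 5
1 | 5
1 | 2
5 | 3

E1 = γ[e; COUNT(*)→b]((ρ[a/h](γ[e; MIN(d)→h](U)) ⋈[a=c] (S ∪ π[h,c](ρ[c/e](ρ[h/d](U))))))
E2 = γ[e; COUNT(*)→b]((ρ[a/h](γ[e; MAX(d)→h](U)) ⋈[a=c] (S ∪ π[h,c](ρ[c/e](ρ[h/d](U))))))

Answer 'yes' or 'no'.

E1 per-node cardinality:
  U → 4
  γ[e; MIN(d)→h](U) → 3
  ρ[a/h](γ[e; MIN(d)→h](U)) → 3
  S → 3
  U → 4
  ρ[h/d](U) → 4
  ρ[c/e](ρ[h/d](U)) → 4
  π[h,c](ρ[c/e](ρ[h/d](U))) → 4
  (S ∪ π[h,c](ρ[c/e](ρ[h/d](U)))) → 7
  (ρ[a/h](γ[e; MIN(d)→h](U)) ⋈[a=c] (S ∪ π[h,c](ρ[c/e](ρ[h/d](U))))) → 2
  γ[e; COUNT(*)→b]((ρ[a/h](γ[e; MIN(d)→h](U)) ⋈[a=c] (S ∪ π[h,c](ρ[c/e](ρ[h/d](U)))))) → 2
E2 per-node cardinality:
  U → 4
  γ[e; MAX(d)→h](U) → 3
  ρ[a/h](γ[e; MAX(d)→h](U)) → 3
  S → 3
  U → 4
  ρ[h/d](U) → 4
  ρ[c/e](ρ[h/d](U)) → 4
  π[h,c](ρ[c/e](ρ[h/d](U))) → 4
  (S ∪ π[h,c](ρ[c/e](ρ[h/d](U)))) → 7
  (ρ[a/h](γ[e; MAX(d)→h](U)) ⋈[a=c] (S ∪ π[h,c](ρ[c/e](ρ[h/d](U))))) → 3
  γ[e; COUNT(*)→b]((ρ[a/h](γ[e; MAX(d)→h](U)) ⋈[a=c] (S ∪ π[h,c](ρ[c/e](ρ[h/d](U)))))) → 3

E1 result:
e | b
5 | 1
6 | 1
E2 result:
e | b
1 | 1
5 | 1
6 | 1
Witness: (1, 1) appears 0× in E1 but 1× in E2.

no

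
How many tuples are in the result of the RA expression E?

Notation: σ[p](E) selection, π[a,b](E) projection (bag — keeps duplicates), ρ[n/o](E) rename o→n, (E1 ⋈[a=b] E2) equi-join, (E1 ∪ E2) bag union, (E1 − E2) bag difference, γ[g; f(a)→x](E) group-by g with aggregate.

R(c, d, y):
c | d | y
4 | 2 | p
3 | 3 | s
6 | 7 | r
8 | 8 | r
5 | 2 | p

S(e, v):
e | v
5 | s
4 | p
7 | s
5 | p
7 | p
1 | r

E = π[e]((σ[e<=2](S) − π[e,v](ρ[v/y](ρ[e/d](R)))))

Per-node cardinality:
  S → 6
  σ[e<=2](S) → 1
  R → 5
  ρ[e/d](R) → 5
  ρ[v/y](ρ[e/d](R)) → 5
  π[e,v](ρ[v/y](ρ[e/d](R))) → 5
  (σ[e<=2](S) − π[e,v](ρ[v/y](ρ[e/d](R)))) → 1
  π[e]((σ[e<=2](S) − π[e,v](ρ[v/y](ρ[e/d](R))))) → 1

|E| = 1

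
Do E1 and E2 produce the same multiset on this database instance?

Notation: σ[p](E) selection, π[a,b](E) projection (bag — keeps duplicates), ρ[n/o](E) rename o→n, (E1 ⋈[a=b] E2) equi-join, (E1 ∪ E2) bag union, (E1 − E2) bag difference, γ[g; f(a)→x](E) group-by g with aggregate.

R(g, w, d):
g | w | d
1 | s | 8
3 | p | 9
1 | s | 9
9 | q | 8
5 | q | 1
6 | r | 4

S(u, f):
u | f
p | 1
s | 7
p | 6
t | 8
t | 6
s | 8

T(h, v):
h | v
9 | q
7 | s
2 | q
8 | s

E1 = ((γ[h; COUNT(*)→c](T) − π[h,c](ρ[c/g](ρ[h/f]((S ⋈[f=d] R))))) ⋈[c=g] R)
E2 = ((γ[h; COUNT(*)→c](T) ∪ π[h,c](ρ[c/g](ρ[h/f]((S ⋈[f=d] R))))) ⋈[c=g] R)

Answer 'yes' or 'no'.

E1 stepwise |·|:
  T → 4
  γ[h; COUNT(*)→c](T) → 4
  S → 6
  R → 6
  (S ⋈[f=d] R) → 5
  ρ[h/f]((S ⋈[f=d] R)) → 5
  ρ[c/g](ρ[h/f]((S ⋈[f=d] R))) → 5
  π[h,c](ρ[c/g](ρ[h/f]((S ⋈[f=d] R)))) → 5
  (γ[h; COUNT(*)→c](T) − π[h,c](ρ[c/g](ρ[h/f]((S ⋈[f=d] R))))) → 3
  R → 6
  ((γ[h; COUNT(*)→c](T) − π[h,c](ρ[c/g](ρ[h/f]((S ⋈[f=d] R))))) ⋈[c=g] R) → 6
E2 stepwise |·|:
  T → 4
  γ[h; COUNT(*)→c](T) → 4
  S → 6
  R → 6
  (S ⋈[f=d] R) → 5
  ρ[h/f]((S ⋈[f=d] R)) → 5
  ρ[c/g](ρ[h/f]((S ⋈[f=d] R))) → 5
  π[h,c](ρ[c/g](ρ[h/f]((S ⋈[f=d] R)))) → 5
  (γ[h; COUNT(*)→c](T) ∪ π[h,c](ρ[c/g](ρ[h/f]((S ⋈[f=d] R))))) → 9
  R → 6
  ((γ[h; COUNT(*)→c](T) ∪ π[h,c](ρ[c/g](ρ[h/f]((S ⋈[f=d] R))))) ⋈[c=g] R) → 15

E1 result:
h | c | g | w | d
2 | 1 | 1 | s | 8
2 | 1 | 1 | s | 9
7 | 1 | 1 | s | 8
7 | 1 | 1 | s | 9
9 | 1 | 1 | s | 8
9 | 1 | 1 | s | 9
E2 result:
h | c | g | w | d
1 | 5 | 5 | q | 1
2 | 1 | 1 | s | 8
2 | 1 | 1 | s | 9
7 | 1 | 1 | s | 8
7 | 1 | 1 | s | 9
8 | 1 | 1 | s | 8
8 | 1 | 1 | s | 8
8 | 1 | 1 | s | 8
8 | 1 | 1 | s | 9
8 | 1 | 1 | s | 9
8 | 1 | 1 | s | 9
8 | 9 | 9 | q | 8
8 | 9 | 9 | q | 8
9 | 1 | 1 | s | 8
9 | 1 | 1 | s | 9
Witness: (8, 1, 1, 's', 8) appears 0× in E1 but 3× in E2.

no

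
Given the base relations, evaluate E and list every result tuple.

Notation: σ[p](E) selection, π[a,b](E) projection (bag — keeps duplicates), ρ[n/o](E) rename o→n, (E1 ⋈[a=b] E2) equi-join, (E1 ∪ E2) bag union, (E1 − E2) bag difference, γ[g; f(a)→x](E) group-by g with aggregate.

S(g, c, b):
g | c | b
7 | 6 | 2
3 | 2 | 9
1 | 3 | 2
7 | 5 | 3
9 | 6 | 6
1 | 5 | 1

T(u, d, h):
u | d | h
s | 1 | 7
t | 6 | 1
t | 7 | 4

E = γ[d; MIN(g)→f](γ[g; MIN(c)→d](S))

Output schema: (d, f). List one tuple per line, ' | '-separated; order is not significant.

Stepwise |·|:
  S → 6
  γ[g; MIN(c)→d](S) → 4
  γ[d; MIN(g)→f](γ[g; MIN(c)→d](S)) → 4

== RESULT ==
d | f
2 | 3
3 | 1
5 | 7
6 | 9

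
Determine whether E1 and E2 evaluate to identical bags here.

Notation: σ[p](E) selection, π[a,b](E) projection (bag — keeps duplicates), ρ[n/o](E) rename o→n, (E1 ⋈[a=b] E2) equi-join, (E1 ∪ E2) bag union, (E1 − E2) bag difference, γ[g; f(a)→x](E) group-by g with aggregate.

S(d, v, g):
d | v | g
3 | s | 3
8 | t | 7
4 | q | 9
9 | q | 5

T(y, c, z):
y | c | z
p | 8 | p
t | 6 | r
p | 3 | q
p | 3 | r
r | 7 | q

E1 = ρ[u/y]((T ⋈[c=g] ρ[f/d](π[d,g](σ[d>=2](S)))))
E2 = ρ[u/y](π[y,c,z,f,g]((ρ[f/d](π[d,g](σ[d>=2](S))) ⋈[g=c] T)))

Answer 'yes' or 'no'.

E1 stepwise |·|:
  T → 5
  S → 4
  σ[d>=2](S) → 4
  π[d,g](σ[d>=2](S)) → 4
  ρ[f/d](π[d,g](σ[d>=2](S))) → 4
  (T ⋈[c=g] ρ[f/d](π[d,g](σ[d>=2](S)))) → 3
  ρ[u/y]((T ⋈[c=g] ρ[f/d](π[d,g](σ[d>=2](S))))) → 3
E2 stepwise |·|:
  S → 4
  σ[d>=2](S) → 4
  π[d,g](σ[d>=2](S)) → 4
  ρ[f/d](π[d,g](σ[d>=2](S))) → 4
  T → 5
  (ρ[f/d](π[d,g](σ[d>=2](S))) ⋈[g=c] T) → 3
  π[y,c,z,f,g]((ρ[f/d](π[d,g](σ[d>=2](S))) ⋈[g=c] T)) → 3
  ρ[u/y](π[y,c,z,f,g]((ρ[f/d](π[d,g](σ[d>=2](S))) ⋈[g=c] T))) → 3

E1 and E2 produce the same multiset:
u | c | z | f | g
p | 3 | q | 3 | 3
p | 3 | r | 3 | 3
r | 7 | q | 8 | 7

yes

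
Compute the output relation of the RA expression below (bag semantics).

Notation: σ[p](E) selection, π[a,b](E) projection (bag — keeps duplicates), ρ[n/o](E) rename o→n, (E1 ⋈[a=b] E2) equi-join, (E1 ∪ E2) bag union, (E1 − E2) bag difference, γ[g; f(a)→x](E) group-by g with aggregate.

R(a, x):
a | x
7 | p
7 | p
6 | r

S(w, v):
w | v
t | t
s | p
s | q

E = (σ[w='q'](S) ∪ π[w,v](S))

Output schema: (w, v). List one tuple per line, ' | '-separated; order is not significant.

Per-node cardinality:
  S → 3
  σ[w='q'](S) → 0
  S → 3
  π[w,v](S) → 3
  (σ[w='q'](S) ∪ π[w,v](S)) → 3

== RESULT ==
w | v
s | p
s | q
t | t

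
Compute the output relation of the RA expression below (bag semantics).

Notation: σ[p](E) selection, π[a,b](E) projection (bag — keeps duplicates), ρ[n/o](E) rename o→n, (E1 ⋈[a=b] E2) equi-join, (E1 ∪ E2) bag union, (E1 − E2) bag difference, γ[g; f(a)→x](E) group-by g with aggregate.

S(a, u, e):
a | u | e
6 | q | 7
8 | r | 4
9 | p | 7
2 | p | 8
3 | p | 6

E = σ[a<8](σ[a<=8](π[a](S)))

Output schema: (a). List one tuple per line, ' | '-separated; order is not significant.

Stepwise |·|:
  S → 5
  π[a](S) → 5
  σ[a<=8](π[a](S)) → 4
  σ[a<8](σ[a<=8](π[a](S))) → 3

== RESULT ==
a
2
3
6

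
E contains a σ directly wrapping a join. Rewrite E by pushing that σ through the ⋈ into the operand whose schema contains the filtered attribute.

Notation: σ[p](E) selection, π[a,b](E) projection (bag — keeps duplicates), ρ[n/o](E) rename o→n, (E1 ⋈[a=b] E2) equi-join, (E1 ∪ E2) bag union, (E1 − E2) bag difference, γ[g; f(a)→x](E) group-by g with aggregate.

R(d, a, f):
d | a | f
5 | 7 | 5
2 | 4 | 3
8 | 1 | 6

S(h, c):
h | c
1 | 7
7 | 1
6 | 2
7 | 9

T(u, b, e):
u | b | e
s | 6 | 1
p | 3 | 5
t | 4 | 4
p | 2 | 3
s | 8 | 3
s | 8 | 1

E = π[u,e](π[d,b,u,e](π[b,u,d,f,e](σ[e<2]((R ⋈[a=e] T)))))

σ filters on e, owned by the right side.
E' = π[u,e](π[d,b,u,e](π[b,u,d,f,e]((R ⋈[a=e] σ[e<2](T)))))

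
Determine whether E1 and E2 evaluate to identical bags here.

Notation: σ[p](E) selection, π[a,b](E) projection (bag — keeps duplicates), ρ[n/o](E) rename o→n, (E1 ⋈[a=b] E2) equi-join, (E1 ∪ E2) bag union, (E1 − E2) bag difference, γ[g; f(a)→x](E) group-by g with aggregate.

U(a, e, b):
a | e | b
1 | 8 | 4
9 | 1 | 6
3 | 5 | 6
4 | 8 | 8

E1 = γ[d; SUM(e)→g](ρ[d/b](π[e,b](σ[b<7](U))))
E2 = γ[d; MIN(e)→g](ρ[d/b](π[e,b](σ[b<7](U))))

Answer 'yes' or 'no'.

E1 per-node cardinality:
  U → 4
  σ[b<7](U) → 3
  π[e,b](σ[b<7](U)) → 3
  ρ[d/b](π[e,b](σ[b<7](U))) → 3
  γ[d; SUM(e)→g](ρ[d/b](π[e,b](σ[b<7](U)))) → 2
E2 per-node cardinality:
  U → 4
  σ[b<7](U) → 3
  π[e,b](σ[b<7](U)) → 3
  ρ[d/b](π[e,b](σ[b<7](U))) → 3
  γ[d; MIN(e)→g](ρ[d/b](π[e,b](σ[b<7](U)))) → 2

E1 result:
d | g
4 | 8
6 | 6
E2 result:
d | g
4 | 8
6 | 1
Witness: (6, 6) appears 1× in E1 but 0× in E2.

no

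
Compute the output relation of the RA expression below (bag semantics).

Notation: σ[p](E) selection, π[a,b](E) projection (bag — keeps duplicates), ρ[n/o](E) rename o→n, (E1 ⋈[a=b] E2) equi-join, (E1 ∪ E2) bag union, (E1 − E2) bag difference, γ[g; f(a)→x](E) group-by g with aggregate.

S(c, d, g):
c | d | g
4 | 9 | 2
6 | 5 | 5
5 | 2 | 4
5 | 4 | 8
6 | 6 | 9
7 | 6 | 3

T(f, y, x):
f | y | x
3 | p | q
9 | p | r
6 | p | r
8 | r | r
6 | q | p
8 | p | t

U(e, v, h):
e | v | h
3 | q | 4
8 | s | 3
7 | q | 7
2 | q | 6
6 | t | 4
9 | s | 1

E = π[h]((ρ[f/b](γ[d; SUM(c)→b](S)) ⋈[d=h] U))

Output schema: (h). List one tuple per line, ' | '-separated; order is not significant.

Row counts bottom-up:
  S → 6
  γ[d; SUM(c)→b](S) → 5
  ρ[f/b](γ[d; SUM(c)→b](S)) → 5
  U → 6
  (ρ[f/b](γ[d; SUM(c)→b](S)) ⋈[d=h] U) → 3
  π[h]((ρ[f/b](γ[d; SUM(c)→b](S)) ⋈[d=h] U)) → 3

== RESULT ==
h
4
4
6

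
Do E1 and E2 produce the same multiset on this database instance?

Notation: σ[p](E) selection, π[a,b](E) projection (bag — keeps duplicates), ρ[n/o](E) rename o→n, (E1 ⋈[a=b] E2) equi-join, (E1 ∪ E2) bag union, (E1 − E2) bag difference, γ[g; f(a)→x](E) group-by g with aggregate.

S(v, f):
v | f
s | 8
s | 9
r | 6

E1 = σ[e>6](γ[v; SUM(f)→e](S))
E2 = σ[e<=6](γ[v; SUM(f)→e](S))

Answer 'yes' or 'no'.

E1 subexpression sizes:
  S → 3
  γ[v; SUM(f)→e](S) → 2
  σ[e>6](γ[v; SUM(f)→e](S)) → 1
E2 subexpression sizes:
  S → 3
  γ[v; SUM(f)→e](S) → 2
  σ[e<=6](γ[v; SUM(f)→e](S)) → 1

E1 result:
v | e
s | 17
E2 result:
v | e
r | 6
Witness: ('s', 17) appears 1× in E1 but 0× in E2.

no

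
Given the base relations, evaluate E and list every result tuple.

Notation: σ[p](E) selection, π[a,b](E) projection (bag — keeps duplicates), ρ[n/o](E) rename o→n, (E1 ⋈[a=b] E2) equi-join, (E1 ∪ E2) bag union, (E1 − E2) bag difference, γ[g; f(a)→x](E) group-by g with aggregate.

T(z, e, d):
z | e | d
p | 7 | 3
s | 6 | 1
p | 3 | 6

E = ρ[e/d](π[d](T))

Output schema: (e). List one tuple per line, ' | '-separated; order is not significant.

Stepwise |·|:
  T → 3
  π[d](T) → 3
  ρ[e/d](π[d](T)) → 3

== RESULT ==
e
1
3
6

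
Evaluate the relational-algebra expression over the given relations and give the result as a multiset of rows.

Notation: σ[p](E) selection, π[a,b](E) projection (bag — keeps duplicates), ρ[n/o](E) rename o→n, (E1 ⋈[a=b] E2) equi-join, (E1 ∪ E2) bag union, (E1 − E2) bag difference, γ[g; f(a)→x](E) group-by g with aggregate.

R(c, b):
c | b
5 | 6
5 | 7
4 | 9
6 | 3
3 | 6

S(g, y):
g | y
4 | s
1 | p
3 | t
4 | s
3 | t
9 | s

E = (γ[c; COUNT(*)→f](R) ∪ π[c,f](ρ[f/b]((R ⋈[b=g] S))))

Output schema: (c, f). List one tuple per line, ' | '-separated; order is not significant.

Per-node cardinality:
  R → 5
  γ[c; COUNT(*)→f](R) → 4
  R → 5
  S → 6
  (R ⋈[b=g] S) → 3
  ρ[f/b]((R ⋈[b=g] S)) → 3
  π[c,f](ρ[f/b]((R ⋈[b=g] S))) → 3
  (γ[c; COUNT(*)→f](R) ∪ π[c,f](ρ[f/b]((R ⋈[b=g] S)))) → 7

== RESULT ==
c | f
3 | 1
4 | 1
4 | 9
5 | 2
6 | 1
6 | 3
6 | 3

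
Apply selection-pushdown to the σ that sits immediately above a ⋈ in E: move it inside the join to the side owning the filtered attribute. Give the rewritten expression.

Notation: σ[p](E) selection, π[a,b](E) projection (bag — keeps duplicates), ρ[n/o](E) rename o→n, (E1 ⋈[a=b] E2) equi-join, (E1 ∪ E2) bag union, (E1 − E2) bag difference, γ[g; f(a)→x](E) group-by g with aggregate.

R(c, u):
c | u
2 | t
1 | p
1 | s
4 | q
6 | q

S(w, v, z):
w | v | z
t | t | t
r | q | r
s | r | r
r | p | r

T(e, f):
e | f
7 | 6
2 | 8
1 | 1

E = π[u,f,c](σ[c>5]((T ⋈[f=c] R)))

σ filters on c, owned by the right side.
E' = π[u,f,c]((T ⋈[f=c] σ[c>5](R)))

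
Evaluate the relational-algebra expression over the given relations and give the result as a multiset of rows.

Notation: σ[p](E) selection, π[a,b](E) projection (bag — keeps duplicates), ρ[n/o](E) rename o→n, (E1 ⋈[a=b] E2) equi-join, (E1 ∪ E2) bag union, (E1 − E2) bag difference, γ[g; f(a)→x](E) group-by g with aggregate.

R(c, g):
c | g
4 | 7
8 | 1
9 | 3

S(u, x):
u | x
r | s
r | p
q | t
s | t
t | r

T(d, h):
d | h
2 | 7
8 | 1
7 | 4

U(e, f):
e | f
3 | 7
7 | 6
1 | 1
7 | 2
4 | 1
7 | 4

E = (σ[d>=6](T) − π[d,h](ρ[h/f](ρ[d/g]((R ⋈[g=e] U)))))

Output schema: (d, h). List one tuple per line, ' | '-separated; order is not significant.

Subexpression sizes:
  T → 3
  σ[d>=6](T) → 2
  R → 3
  U → 6
  (R ⋈[g=e] U) → 5
  ρ[d/g]((R ⋈[g=e] U)) → 5
  ρ[h/f](ρ[d/g]((R ⋈[g=e] U))) → 5
  π[d,h](ρ[h/f](ρ[d/g]((R ⋈[g=e] U)))) → 5
  (σ[d>=6](T) − π[d,h](ρ[h/f](ρ[d/g]((R ⋈[g=e] U))))) → 1

== RESULT ==
d | h
8 | 1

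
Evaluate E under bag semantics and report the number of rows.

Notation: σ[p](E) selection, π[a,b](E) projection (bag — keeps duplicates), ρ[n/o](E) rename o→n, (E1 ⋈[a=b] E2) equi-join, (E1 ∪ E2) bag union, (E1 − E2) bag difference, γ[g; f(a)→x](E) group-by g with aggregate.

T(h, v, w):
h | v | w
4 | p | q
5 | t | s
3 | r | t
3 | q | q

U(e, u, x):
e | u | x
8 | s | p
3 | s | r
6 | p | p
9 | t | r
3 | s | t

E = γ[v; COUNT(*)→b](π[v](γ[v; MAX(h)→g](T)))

Per-node cardinality:
  T → 4
  γ[v; MAX(h)→g](T) → 4
  π[v](γ[v; MAX(h)→g](T)) → 4
  γ[v; COUNT(*)→b](π[v](γ[v; MAX(h)→g](T))) → 4

|E| = 4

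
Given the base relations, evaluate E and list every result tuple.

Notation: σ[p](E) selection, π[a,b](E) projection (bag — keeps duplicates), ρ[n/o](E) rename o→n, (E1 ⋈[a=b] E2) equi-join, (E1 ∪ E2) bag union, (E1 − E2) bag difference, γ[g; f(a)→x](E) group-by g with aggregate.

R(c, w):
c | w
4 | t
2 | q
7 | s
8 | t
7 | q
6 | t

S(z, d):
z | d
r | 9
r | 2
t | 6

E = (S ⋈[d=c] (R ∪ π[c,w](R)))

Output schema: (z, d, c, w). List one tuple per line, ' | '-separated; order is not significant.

Per-node cardinality:
  S → 3
  R → 6
  R → 6
  π[c,w](R) → 6
  (R ∪ π[c,w](R)) → 12
  (S ⋈[d=c] (R ∪ π[c,w](R))) → 4

== RESULT ==
z | d | c | w
r | 2 | 2 | q
r | 2 | 2 | q
t | 6 | 6 | t
t | 6 | 6 | t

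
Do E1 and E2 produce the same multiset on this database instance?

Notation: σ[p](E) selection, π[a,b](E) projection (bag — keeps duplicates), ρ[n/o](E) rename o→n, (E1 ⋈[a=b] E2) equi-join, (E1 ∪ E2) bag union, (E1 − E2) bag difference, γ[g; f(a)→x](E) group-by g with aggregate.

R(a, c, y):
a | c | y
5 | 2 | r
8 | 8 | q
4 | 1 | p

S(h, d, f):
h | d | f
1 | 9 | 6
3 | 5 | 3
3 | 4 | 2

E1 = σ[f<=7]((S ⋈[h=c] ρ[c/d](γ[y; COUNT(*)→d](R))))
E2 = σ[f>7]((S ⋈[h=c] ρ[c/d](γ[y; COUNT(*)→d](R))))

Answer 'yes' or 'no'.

E1 row counts bottom-up:
  S → 3
  R → 3
  γ[y; COUNT(*)→d](R) → 3
  ρ[c/d](γ[y; COUNT(*)→d](R)) → 3
  (S ⋈[h=c] ρ[c/d](γ[y; COUNT(*)→d](R))) → 3
  σ[f<=7]((S ⋈[h=c] ρ[c/d](γ[y; COUNT(*)→d](R)))) → 3
E2 row counts bottom-up:
  S → 3
  R → 3
  γ[y; COUNT(*)→d](R) → 3
  ρ[c/d](γ[y; COUNT(*)→d](R)) → 3
  (S ⋈[h=c] ρ[c/d](γ[y; COUNT(*)→d](R))) → 3
  σ[f>7]((S ⋈[h=c] ρ[c/d](γ[y; COUNT(*)→d](R)))) → 0

E1 result:
h | d | f | y | c
1 | 9 | 6 | p | 1
1 | 9 | 6 | q | 1
1 | 9 | 6 | r | 1
E2 result:
h | d | f | y | c
(0 rows)
Witness: (1, 9, 6, 'q', 1) appears 1× in E1 but 0× in E2.

no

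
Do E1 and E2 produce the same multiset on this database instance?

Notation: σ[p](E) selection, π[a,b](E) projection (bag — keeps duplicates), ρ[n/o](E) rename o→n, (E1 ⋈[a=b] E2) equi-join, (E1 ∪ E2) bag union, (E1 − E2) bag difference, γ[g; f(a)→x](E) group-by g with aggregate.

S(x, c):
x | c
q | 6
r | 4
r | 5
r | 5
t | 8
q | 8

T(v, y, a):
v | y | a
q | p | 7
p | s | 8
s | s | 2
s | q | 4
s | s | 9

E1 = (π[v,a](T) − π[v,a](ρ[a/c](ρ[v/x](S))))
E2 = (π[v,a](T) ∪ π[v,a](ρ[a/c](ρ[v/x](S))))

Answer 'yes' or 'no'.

E1 per-node cardinality:
  T → 5
  π[v,a](T) → 5
  S → 6
  ρ[v/x](S) → 6
  ρ[a/c](ρ[v/x](S)) → 6
  π[v,a](ρ[a/c](ρ[v/x](S))) → 6
  (π[v,a](T) − π[v,a](ρ[a/c](ρ[v/x](S)))) → 5
E2 per-node cardinality:
  T → 5
  π[v,a](T) → 5
  S → 6
  ρ[v/x](S) → 6
  ρ[a/c](ρ[v/x](S)) → 6
  π[v,a](ρ[a/c](ρ[v/x](S))) → 6
  (π[v,a](T) ∪ π[v,a](ρ[a/c](ρ[v/x](S)))) → 11

E1 result:
v | a
p | 8
q | 7
s | 2
s | 4
s | 9
E2 result:
v | a
p | 8
q | 6
q | 7
q | 8
r | 4
r | 5
r | 5
s | 2
s | 4
s | 9
t | 8
Witness: ('q', 8) appears 0× in E1 but 1× in E2.

no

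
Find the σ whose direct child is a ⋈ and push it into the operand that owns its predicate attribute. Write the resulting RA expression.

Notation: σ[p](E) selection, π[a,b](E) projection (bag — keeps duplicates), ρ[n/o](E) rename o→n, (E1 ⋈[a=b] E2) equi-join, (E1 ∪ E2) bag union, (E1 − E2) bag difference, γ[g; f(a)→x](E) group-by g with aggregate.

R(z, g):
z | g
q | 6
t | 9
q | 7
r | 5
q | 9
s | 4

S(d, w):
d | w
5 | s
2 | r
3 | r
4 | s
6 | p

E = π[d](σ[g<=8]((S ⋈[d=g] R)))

σ filters on g, owned by the right side.
E' = π[d]((S ⋈[d=g] σ[g<=8](R)))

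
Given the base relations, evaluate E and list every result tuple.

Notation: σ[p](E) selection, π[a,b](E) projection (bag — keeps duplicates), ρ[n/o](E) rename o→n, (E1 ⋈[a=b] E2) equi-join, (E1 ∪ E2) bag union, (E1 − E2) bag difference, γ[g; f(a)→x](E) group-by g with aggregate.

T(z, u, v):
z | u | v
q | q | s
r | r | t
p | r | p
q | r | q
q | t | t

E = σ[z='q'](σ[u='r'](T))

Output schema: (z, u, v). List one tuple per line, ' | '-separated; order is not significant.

Subexpression sizes:
  T → 5
  σ[u='r'](T) → 3
  σ[z='q'](σ[u='r'](T)) → 1

== RESULT ==
z | u | v
q | r | q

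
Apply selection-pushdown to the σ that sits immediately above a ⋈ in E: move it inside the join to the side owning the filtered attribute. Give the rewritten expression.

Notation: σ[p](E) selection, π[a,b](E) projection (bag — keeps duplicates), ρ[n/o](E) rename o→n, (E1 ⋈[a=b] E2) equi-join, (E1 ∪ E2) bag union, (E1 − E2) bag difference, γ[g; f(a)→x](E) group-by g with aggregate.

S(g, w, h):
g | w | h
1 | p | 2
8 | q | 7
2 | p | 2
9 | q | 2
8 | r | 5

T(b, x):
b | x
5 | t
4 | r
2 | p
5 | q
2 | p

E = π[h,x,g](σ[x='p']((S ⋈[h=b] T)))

σ filters on x, owned by the right side.
E' = π[h,x,g]((S ⋈[h=b] σ[x='p'](T)))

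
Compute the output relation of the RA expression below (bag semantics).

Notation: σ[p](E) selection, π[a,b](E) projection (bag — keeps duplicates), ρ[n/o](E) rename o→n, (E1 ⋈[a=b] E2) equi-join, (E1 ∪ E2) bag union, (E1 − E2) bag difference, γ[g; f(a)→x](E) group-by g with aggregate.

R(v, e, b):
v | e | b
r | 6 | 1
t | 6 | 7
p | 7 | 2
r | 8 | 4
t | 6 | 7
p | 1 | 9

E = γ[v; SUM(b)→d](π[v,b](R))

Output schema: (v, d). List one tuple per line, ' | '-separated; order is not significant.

Per-node cardinality:
  R → 6
  π[v,b](R) → 6
  γ[v; SUM(b)→d](π[v,b](R)) → 3

== RESULT ==
v | d
p | 11
r | 5
t | 14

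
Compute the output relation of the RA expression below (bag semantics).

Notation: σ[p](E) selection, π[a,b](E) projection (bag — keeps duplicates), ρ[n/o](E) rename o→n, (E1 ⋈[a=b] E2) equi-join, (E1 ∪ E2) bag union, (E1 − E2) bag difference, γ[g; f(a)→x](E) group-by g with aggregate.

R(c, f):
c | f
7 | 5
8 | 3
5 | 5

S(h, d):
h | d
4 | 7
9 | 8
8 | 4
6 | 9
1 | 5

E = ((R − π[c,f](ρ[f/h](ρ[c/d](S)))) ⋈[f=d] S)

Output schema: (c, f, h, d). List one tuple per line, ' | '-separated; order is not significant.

Row counts bottom-up:
  R → 3
  S → 5
  ρ[c/d](S) → 5
  ρ[f/h](ρ[c/d](S)) → 5
  π[c,f](ρ[f/h](ρ[c/d](S))) → 5
  (R − π[c,f](ρ[f/h](ρ[c/d](S)))) → 3
  S → 5
  ((R − π[c,f](ρ[f/h](ρ[c/d](S)))) ⋈[f=d] S) → 2

== RESULT ==
c | f | h | d
5 | 5 | 1 | 5
7 | 5 | 1 | 5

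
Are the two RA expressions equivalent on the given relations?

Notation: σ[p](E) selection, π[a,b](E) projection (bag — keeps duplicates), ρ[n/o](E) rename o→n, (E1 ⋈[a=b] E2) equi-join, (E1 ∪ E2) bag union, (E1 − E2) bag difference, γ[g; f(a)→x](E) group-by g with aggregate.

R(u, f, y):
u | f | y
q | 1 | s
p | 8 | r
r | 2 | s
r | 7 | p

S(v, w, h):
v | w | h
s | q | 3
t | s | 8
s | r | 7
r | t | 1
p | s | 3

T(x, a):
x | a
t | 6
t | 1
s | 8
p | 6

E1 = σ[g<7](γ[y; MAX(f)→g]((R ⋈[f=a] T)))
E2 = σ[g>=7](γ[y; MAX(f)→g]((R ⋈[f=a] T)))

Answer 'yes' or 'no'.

E1 row counts bottom-up:
  R → 4
  T → 4
  (R ⋈[f=a] T) → 2
  γ[y; MAX(f)→g]((R ⋈[f=a] T)) → 2
  σ[g<7](γ[y; MAX(f)→g]((R ⋈[f=a] T))) → 1
E2 row counts bottom-up:
  R → 4
  T → 4
  (R ⋈[f=a] T) → 2
  γ[y; MAX(f)→g]((R ⋈[f=a] T)) → 2
  σ[g>=7](γ[y; MAX(f)→g]((R ⋈[f=a] T))) → 1

E1 result:
y | g
s | 1
E2 result:
y | g
r | 8
Witness: ('r', 8) appears 0× in E1 but 1× in E2.

no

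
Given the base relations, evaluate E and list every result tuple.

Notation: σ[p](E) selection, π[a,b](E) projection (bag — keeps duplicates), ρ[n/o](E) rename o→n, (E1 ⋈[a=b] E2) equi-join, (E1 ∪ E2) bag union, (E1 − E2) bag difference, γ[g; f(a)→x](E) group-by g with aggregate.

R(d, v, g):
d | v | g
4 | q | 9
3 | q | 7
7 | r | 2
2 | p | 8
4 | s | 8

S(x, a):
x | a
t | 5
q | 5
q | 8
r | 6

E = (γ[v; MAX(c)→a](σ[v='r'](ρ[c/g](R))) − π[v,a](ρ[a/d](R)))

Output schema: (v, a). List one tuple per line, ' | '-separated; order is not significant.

Subexpression sizes:
  R → 5
  ρ[c/g](R) → 5
  σ[v='r'](ρ[c/g](R)) → 1
  γ[v; MAX(c)→a](σ[v='r'](ρ[c/g](R))) → 1
  R → 5
  ρ[a/d](R) → 5
  π[v,a](ρ[a/d](R)) → 5
  (γ[v; MAX(c)→a](σ[v='r'](ρ[c/g](R))) − π[v,a](ρ[a/d](R))) → 1

== RESULT ==
v | a
r | 2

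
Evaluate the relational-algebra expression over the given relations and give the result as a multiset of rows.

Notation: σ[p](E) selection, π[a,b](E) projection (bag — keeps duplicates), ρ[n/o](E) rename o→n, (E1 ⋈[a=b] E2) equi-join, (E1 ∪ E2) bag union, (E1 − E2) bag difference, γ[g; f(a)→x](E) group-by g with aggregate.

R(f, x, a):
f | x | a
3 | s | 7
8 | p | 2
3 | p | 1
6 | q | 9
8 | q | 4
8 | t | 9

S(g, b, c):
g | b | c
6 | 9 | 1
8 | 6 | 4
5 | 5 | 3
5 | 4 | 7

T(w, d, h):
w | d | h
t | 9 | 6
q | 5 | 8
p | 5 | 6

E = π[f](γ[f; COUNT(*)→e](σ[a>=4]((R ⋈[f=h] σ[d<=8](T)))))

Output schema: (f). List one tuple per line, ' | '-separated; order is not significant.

Row counts bottom-up:
  R → 6
  T → 3
  σ[d<=8](T) → 2
  (R ⋈[f=h] σ[d<=8](T)) → 4
  σ[a>=4]((R ⋈[f=h] σ[d<=8](T))) → 3
  γ[f; COUNT(*)→e](σ[a>=4]((R ⋈[f=h] σ[d<=8](T)))) → 2
  π[f](γ[f; COUNT(*)→e](σ[a>=4]((R ⋈[f=h] σ[d<=8](T))))) → 2

== RESULT ==
f
6
8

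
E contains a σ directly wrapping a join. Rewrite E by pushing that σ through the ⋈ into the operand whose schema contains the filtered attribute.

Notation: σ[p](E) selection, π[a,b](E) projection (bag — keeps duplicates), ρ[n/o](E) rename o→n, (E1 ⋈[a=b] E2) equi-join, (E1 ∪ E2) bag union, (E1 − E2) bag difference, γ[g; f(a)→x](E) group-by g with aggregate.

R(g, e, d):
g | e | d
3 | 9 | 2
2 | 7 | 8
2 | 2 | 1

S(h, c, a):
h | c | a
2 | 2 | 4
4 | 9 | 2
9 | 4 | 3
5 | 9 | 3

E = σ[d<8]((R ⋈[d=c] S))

σ filters on d, owned by the left side.
E' = (σ[d<8](R) ⋈[d=c] S)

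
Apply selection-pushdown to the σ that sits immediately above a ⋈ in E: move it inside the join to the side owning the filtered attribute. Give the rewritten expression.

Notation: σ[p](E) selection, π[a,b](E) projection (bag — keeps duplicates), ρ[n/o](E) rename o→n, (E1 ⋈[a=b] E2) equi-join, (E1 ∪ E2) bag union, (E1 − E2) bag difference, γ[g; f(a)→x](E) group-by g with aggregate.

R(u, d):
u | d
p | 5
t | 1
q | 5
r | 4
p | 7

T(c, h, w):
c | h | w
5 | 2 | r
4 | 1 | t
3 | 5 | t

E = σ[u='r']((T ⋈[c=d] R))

σ filters on u, owned by the right side.
E' = (T ⋈[c=d] σ[u='r'](R))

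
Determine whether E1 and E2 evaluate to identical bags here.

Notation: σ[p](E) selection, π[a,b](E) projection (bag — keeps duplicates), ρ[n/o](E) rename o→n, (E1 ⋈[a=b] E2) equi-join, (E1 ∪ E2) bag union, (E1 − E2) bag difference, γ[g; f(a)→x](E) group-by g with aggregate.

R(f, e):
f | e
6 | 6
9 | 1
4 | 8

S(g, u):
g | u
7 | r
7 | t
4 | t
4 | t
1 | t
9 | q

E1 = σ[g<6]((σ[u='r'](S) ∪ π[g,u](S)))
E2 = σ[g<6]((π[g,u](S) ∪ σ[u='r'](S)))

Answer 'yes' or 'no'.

E1 row counts bottom-up:
  S → 6
  σ[u='r'](S) → 1
  S → 6
  π[g,u](S) → 6
  (σ[u='r'](S) ∪ π[g,u](S)) → 7
  σ[g<6]((σ[u='r'](S) ∪ π[g,u](S))) → 3
E2 row counts bottom-up:
  S → 6
  π[g,u](S) → 6
  S → 6
  σ[u='r'](S) → 1
  (π[g,u](S) ∪ σ[u='r'](S)) → 7
  σ[g<6]((π[g,u](S) ∪ σ[u='r'](S))) → 3

E1 and E2 produce the same multiset:
g | u
1 | t
4 | t
4 | t

yes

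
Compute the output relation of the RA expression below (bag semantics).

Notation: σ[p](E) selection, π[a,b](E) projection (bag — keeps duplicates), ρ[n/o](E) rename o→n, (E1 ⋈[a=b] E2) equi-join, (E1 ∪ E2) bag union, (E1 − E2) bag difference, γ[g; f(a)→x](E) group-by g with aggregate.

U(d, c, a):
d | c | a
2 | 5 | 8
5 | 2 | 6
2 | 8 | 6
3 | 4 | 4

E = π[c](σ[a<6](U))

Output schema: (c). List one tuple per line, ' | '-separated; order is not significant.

Per-node cardinality:
  U → 4
  σ[a<6](U) → 1
  π[c](σ[a<6](U)) → 1

== RESULT ==
c
4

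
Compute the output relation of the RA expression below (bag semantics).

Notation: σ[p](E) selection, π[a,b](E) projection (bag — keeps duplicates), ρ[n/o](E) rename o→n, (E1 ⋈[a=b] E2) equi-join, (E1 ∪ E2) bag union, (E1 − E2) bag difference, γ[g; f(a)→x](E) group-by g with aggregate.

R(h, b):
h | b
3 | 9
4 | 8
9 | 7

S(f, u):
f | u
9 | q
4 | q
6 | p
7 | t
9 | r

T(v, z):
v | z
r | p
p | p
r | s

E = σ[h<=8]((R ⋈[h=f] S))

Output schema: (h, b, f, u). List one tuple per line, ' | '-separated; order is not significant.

Subexpression sizes:
  R → 3
  S → 5
  (R ⋈[h=f] S) → 3
  σ[h<=8]((R ⋈[h=f] S)) → 1

== RESULT ==
h | b | f | u
4 | 8 | 4 | q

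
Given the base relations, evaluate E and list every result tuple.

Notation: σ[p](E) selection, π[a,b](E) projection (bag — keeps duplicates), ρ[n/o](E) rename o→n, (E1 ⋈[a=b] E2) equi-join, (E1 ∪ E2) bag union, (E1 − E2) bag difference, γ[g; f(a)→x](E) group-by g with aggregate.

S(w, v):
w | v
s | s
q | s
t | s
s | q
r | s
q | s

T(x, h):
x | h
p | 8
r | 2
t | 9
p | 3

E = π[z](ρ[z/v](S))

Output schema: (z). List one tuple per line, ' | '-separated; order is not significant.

Subexpression sizes:
  S → 6
  ρ[z/v](S) → 6
  π[z](ρ[z/v](S)) → 6

== RESULT ==
z
q
s
s
s
s
s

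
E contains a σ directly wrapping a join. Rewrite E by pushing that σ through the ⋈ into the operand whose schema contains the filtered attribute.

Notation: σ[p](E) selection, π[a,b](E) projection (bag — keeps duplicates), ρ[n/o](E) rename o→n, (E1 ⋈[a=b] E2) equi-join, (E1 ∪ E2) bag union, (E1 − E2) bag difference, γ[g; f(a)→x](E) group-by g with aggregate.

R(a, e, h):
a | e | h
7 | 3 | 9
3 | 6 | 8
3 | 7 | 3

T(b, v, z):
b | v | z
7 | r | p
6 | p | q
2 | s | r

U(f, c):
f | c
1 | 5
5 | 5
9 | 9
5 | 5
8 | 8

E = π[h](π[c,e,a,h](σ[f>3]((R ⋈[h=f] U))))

σ filters on f, owned by the right side.
E' = π[h](π[c,e,a,h]((R ⋈[h=f] σ[f>3](U))))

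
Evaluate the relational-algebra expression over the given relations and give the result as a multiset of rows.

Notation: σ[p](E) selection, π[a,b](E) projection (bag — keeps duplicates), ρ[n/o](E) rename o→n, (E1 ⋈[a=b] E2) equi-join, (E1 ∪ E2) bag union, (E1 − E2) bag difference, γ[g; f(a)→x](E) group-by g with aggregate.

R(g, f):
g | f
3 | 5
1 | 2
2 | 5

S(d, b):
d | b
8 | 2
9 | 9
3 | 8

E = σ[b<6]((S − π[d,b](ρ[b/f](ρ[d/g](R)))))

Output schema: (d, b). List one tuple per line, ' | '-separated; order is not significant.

Per-node cardinality:
  S → 3
  R → 3
  ρ[d/g](R) → 3
  ρ[b/f](ρ[d/g](R)) → 3
  π[d,b](ρ[b/f](ρ[d/g](R))) → 3
  (S − π[d,b](ρ[b/f](ρ[d/g](R)))) → 3
  σ[b<6]((S − π[d,b](ρ[b/f](ρ[d/g](R))))) → 1

== RESULT ==
d | b
8 | 2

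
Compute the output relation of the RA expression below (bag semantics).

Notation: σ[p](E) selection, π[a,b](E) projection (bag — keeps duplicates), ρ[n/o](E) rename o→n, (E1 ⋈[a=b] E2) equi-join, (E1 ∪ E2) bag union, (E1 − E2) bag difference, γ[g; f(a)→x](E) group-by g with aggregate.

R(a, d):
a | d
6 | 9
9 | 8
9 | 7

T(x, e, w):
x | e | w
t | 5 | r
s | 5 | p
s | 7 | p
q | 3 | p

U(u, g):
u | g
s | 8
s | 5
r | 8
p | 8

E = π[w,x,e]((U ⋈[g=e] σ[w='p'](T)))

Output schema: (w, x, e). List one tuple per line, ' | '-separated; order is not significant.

Subexpression sizes:
  U → 4
  T → 4
  σ[w='p'](T) → 3
  (U ⋈[g=e] σ[w='p'](T)) → 1
  π[w,x,e]((U ⋈[g=e] σ[w='p'](T))) → 1

== RESULT ==
w | x | e
p | s | 5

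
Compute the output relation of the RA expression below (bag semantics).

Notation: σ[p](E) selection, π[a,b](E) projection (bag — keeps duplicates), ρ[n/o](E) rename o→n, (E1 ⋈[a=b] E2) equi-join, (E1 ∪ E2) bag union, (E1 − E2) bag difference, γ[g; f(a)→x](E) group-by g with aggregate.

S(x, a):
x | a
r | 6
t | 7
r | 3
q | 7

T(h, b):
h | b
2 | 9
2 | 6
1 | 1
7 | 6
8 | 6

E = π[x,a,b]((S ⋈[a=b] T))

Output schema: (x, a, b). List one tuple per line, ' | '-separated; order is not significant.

Row counts bottom-up:
  S → 4
  T → 5
  (S ⋈[a=b] T) → 3
  π[x,a,b]((S ⋈[a=b] T)) → 3

== RESULT ==
x | a | b
r | 6 | 6
r | 6 | 6
r | 6 | 6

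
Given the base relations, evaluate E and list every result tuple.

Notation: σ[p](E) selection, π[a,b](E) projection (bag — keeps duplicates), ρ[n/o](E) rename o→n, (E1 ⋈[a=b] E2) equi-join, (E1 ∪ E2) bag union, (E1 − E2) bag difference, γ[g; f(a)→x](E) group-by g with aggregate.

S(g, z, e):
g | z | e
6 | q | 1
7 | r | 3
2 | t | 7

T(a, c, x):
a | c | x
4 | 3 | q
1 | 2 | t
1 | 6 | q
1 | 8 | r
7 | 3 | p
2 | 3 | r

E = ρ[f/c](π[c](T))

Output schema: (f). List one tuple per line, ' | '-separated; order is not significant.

Subexpression sizes:
  T → 6
  π[c](T) → 6
  ρ[f/c](π[c](T)) → 6

== RESULT ==
f
2
3
3
3
6
8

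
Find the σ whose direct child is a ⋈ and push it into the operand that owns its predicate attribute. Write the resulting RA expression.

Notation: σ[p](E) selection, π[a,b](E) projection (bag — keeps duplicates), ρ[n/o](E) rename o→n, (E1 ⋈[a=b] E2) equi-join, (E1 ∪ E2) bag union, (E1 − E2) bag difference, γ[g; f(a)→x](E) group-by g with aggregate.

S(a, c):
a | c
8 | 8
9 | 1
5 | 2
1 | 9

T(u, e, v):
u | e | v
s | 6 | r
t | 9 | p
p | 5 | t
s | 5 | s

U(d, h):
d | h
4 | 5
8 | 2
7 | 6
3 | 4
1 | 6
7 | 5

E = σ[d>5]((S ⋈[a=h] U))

σ filters on d, owned by the right side.
E' = (S ⋈[a=h] σ[d>5](U))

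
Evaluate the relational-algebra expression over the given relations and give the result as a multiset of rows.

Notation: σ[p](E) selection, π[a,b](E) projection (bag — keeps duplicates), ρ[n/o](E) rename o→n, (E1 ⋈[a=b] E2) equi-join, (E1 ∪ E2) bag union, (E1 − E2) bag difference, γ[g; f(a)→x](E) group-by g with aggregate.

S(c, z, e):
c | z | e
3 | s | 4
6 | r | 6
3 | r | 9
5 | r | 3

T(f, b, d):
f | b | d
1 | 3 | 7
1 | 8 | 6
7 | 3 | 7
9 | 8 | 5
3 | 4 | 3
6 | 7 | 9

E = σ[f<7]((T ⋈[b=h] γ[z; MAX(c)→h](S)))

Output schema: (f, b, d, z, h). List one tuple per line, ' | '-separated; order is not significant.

Stepwise |·|:
  T → 6
  S → 4
  γ[z; MAX(c)→h](S) → 2
  (T ⋈[b=h] γ[z; MAX(c)→h](S)) → 2
  σ[f<7]((T ⋈[b=h] γ[z; MAX(c)→h](S))) → 1

== RESULT ==
f | b | d | z | h
1 | 3 | 7 | s | 3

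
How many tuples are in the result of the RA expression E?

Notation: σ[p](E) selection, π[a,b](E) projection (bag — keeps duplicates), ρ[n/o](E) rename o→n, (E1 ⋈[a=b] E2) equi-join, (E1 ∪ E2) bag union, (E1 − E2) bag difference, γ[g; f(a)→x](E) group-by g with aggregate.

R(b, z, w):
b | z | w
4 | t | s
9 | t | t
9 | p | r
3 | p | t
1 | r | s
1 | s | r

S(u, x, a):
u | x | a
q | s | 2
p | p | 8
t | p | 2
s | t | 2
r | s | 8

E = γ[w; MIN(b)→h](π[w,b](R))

Per-node cardinality:
  R → 6
  π[w,b](R) → 6
  γ[w; MIN(b)→h](π[w,b](R)) → 3

|E| = 3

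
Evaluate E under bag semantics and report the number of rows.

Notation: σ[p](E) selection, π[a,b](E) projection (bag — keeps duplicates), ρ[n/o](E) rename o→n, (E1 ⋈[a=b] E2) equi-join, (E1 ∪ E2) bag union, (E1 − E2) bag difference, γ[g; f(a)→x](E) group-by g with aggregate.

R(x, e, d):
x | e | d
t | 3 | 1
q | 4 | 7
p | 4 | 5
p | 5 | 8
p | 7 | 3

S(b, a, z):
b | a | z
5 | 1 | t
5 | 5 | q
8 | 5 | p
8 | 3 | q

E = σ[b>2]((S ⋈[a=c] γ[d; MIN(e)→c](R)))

Subexpression sizes:
  S → 4
  R → 5
  γ[d; MIN(e)→c](R) → 5
  (S ⋈[a=c] γ[d; MIN(e)→c](R)) → 3
  σ[b>2]((S ⋈[a=c] γ[d; MIN(e)→c](R))) → 3

|E| = 3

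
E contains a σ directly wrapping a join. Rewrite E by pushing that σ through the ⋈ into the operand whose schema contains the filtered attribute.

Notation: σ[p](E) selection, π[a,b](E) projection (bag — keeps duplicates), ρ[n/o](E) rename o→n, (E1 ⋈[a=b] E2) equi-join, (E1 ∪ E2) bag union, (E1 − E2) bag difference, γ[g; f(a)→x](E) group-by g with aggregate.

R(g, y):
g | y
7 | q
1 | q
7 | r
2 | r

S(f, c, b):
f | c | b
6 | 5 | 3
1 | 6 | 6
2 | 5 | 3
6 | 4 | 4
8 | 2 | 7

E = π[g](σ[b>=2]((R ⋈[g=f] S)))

σ filters on b, owned by the right side.
E' = π[g]((R ⋈[g=f] σ[b>=2](S)))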